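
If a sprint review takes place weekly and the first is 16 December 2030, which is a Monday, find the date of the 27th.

16 June 2031

The 27th occurrence is 26 intervals after the first: 26 × 7 = 182 days after 16 December 2030.
December has 31 days — 15 days to the end of December leaves 167.
January has 31 days (136 left).
February has 28 days (108 left).
March has 31 days (77 left).
April has 30 days (47 left).
May has 31 days (16 left).
16 days into June → 16 June 2031.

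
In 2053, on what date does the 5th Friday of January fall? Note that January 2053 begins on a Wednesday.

January 2053 begins on a Wednesday, so the first Friday is January 3 (2 days later).
The 5th Friday is 4 weeks later: 3 + 28 = 31.

January 31, 2053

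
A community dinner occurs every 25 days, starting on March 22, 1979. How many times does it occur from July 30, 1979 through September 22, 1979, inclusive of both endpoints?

Occurrences land 25·i days after March 22, 1979 for i = 0, 1, 2, …
July 30, 1979 is 130 days after the start; 130 ÷ 25 = 5 remainder 5; since the remainder is 5, round up to i = 6. First occurrence in the window: #7 on August 19, 1979 (6×25 = 150 days in).
September 22, 1979 is 184 days after the start; 184 ÷ 25 = 7 remainder 9. Last occurrence in the window: #8 on September 13, 1979.
Occurrences #7 through #8: 2 in total.

2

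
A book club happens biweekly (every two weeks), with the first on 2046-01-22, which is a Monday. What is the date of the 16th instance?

2046-08-20

The 16th occurrence is 15 intervals after the first: 15 × 14 = 210 days after 2046-01-22.
January has 31 days — 9 days to the end of January leaves 201.
February has 28 days (173 left).
March has 31 days (142 left).
April has 30 days (112 left).
May has 31 days (81 left).
June has 30 days (51 left).
July has 31 days (20 left).
20 days into August → 2046-08-20.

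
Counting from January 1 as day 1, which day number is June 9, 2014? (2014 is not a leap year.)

160

Days in months before June: 31 + 28 + 31 + 30 + 31 = 151.
Plus 9 days into June → day 160.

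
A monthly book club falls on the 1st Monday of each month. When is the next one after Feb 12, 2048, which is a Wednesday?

Mar 2, 2048

Feb 2048 starts on a Saturday, so its 1st Monday is Feb 3, 2048 (2 days in).
That is not after Feb 12, 2048, so look at Mar 2048.
Mar 2048 starts on a Sunday, so its 1st Monday is Mar 2, 2048 (1 day in).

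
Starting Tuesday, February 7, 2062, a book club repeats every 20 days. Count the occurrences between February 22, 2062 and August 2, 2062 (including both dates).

Occurrences land 20·i days after February 7, 2062 for i = 0, 1, 2, …
February 22, 2062 is 15 days after the start; 15 ÷ 20 = 0 remainder 15; since the remainder is 15, round up to i = 1. First occurrence in the window: #2 on February 27, 2062 (1×20 = 20 days in).
August 2, 2062 is 176 days after the start; 176 ÷ 20 = 8 remainder 16. Last occurrence in the window: #9 on July 17, 2062.
Occurrences #2 through #9: 8 in total.

8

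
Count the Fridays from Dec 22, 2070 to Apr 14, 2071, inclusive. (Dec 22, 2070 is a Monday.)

Dec 22, 2070 is a Monday; the first Friday on or after it is Dec 26, 2070 (4 days later).
From Dec 26, 2070 to Apr 14, 2071: 5 + 31 + 28 + 31 + 14 = 109 days (rest of Dec, Jan, Feb, Mar, Apr).
109 ÷ 7 = 15 full weeks with remainder 4, so 15 more Fridays after the first → 16.

16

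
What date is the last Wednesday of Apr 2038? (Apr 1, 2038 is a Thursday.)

Apr 28, 2038

Apr 2038 begins on a Thursday, so the first Wednesday is Apr 7 (6 days later).
Apr 2038 has 30 days. Adding weeks: 7, 14, 21, 28 — the last one ≤ 30 is the 28th.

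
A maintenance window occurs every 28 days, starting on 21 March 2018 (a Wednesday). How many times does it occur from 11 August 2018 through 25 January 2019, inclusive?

Occurrences land 28·i days after 21 March 2018 for i = 0, 1, 2, …
11 August 2018 is 143 days after the start; 143 ÷ 28 = 5 remainder 3; since the remainder is 3, round up to i = 6. First occurrence in the window: #7 on 5 September 2018 (6×28 = 168 days in).
25 January 2019 is 310 days after the start; 310 ÷ 28 = 11 remainder 2. Last occurrence in the window: #12 on 23 January 2019.
Occurrences #7 through #12: 6 in total.

6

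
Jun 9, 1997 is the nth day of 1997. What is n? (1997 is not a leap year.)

160

Days in months before Jun: 31 + 28 + 31 + 30 + 31 = 151.
Plus 9 days into Jun → day 160.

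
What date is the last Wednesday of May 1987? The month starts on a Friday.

May 27, 1987

May 1987 begins on a Friday, so the first Wednesday is May 6 (5 days later).
May 1987 has 31 days. Adding weeks: 6, 13, 20, 27 — the last one ≤ 31 is the 27th.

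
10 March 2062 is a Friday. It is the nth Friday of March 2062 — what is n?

Day 10 falls in week ⌈10/7⌉ of the month.
Days 1–7 hold the 1st Friday, 8–14 the 2nd, 15–21 the 3rd, 22–28 the 4th, 29–31 the 5th.
10 is in the range for the 2nd.

2nd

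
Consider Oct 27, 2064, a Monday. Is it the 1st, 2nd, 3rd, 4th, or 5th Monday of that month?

4th

Day 27 falls in week ⌈27/7⌉ of the month.
Days 1–7 hold the 1st Monday, 8–14 the 2nd, 15–21 the 3rd, 22–28 the 4th, 29–31 the 5th.
27 is in the range for the 4th.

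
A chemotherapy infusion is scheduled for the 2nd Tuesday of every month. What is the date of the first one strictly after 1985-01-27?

1985-02-12

January 1985 starts on a Tuesday; its first Tuesday is the 1st, so the 2nd Tuesday is the 8th — 1985-01-08.
That is not after 1985-01-27, so look at February 1985.
February 1985 starts on a Friday; its first Tuesday is the 5th, so the 2nd Tuesday is the 12th — 1985-02-12.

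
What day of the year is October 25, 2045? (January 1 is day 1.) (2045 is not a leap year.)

Days in months before October: 31 + 28 + 31 + 30 + 31 + 30 + 31 + 31 + 30 = 273.
Plus 25 days into October → day 298.

298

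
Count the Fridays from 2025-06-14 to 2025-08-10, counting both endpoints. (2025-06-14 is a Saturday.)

8

2025-06-14 is a Saturday; the first Friday on or after it is 2025-06-20 (6 days later).
From 2025-06-20 to 2025-08-10: 10 + 31 + 10 = 51 days (rest of June, July, August).
51 ÷ 7 = 7 full weeks with remainder 2, so 7 more Fridays after the first → 8.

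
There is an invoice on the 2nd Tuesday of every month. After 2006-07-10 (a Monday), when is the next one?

2006-07-11

July 2006 starts on a Saturday; its first Tuesday is the 4th, so the 2nd Tuesday is the 11th — 2006-07-11.
2006-07-11 is after 2006-07-10, so that is the next one.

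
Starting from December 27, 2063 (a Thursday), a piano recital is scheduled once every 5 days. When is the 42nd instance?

The 42nd occurrence is 41 intervals after the first: 41 × 5 = 205 days after December 27, 2063.
December has 31 days — 4 days to the end of December leaves 201.
January has 31 days (170 left).
February has 29 days (141 left).
March has 31 days (110 left).
April has 30 days (80 left).
May has 31 days (49 left).
June has 30 days (19 left).
19 days into July → July 19, 2064.

July 19, 2064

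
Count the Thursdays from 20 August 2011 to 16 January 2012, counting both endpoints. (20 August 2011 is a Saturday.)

20 August 2011 is a Saturday; the first Thursday on or after it is 25 August 2011 (5 days later).
From 25 August 2011 to 16 January 2012: 6 + 30 + 31 + 30 + 31 + 16 = 144 days (rest of August, September, October, November, December, January).
144 ÷ 7 = 20 full weeks with remainder 4, so 20 more Thursdays after the first → 21.

21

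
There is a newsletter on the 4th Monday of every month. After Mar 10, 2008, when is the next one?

Mar 2008 starts on a Saturday; its first Monday is the 3rd, so the 4th Monday is the 24th — Mar 24, 2008.
Mar 24, 2008 is after Mar 10, 2008, so that is the next one.

Mar 24, 2008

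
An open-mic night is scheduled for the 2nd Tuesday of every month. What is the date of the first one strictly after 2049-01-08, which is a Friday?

2049-01-12

January 2049 starts on a Friday; its first Tuesday is the 5th, so the 2nd Tuesday is the 12th — 2049-01-12.
2049-01-12 is after 2049-01-08, so that is the next one.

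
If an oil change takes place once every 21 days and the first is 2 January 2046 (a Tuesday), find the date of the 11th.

The 11th occurrence is 10 intervals after the first: 10 × 21 = 210 days after 2 January 2046.
January has 31 days — 29 days to the end of January leaves 181.
February has 28 days (153 left).
March has 31 days (122 left).
April has 30 days (92 left).
May has 31 days (61 left).
June has 30 days (31 left).
31 days into July → 31 July 2046.

31 July 2046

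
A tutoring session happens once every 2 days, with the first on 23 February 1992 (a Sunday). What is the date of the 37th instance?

The 37th occurrence is 36 intervals after the first: 36 × 2 = 72 days after 23 February 1992.
February has 29 days — 6 days to the end of February leaves 66.
March has 31 days (35 left).
April has 30 days (5 left).
5 days into May → 5 May 1992.

5 May 1992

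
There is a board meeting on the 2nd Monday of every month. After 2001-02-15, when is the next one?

February 2001 starts on a Thursday; its first Monday is the 5th, so the 2nd Monday is the 12th — 2001-02-12.
That is not after 2001-02-15, so look at March 2001.
March 2001 starts on a Thursday; its first Monday is the 5th, so the 2nd Monday is the 12th — 2001-03-12.

2001-03-12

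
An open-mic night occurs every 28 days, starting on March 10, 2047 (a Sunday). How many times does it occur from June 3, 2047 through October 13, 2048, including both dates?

17

Occurrences land 28·i days after March 10, 2047 for i = 0, 1, 2, …
June 3, 2047 is 85 days after the start; 85 ÷ 28 = 3 remainder 1; since the remainder is 1, round up to i = 4. First occurrence in the window: #5 on June 30, 2047 (4×28 = 112 days in).
October 13, 2048 is 583 days after the start; 583 ÷ 28 = 20 remainder 23. Last occurrence in the window: #21 on September 20, 2048.
Occurrences #5 through #21: 17 in total.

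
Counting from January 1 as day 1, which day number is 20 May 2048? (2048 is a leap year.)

141

Days in months before May: 31 + 29 + 31 + 30 = 121.
Plus 20 days into May → day 141.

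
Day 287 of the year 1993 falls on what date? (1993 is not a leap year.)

1993-10-14

January has 31 days (287 − 31 = 256 remain).
February has 28 days (256 − 28 = 228 remain).
March has 31 days (228 − 31 = 197 remain).
April has 30 days (197 − 30 = 167 remain).
May has 31 days (167 − 31 = 136 remain).
June has 30 days (136 − 30 = 106 remain).
July has 31 days (106 − 31 = 75 remain).
August has 31 days (75 − 31 = 44 remain).
September has 30 days (44 − 30 = 14 remain).
14 into October → October 14.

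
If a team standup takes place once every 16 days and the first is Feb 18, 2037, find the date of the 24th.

Feb 21, 2038

The 24th occurrence is 23 intervals after the first: 23 × 16 = 368 days after Feb 18, 2037.
Feb has 28 days — 10 days to the end of Feb leaves 358.
Mar has 31 days (327 left).
Apr has 30 days (297 left).
May has 31 days (266 left).
Jun has 30 days (236 left).
Jul has 31 days (205 left).
Aug has 31 days (174 left).
Sep has 30 days (144 left).
Oct has 31 days (113 left).
Nov has 30 days (83 left).
Dec has 31 days (52 left).
Jan has 31 days (21 left).
21 days into Feb → Feb 21, 2038.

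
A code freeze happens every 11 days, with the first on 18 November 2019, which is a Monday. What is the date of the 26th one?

19 August 2020

The 26th occurrence is 25 intervals after the first: 25 × 11 = 275 days after 18 November 2019.
November has 30 days — 12 days to the end of November leaves 263.
December has 31 days (232 left).
January has 31 days (201 left).
February has 29 days (172 left).
March has 31 days (141 left).
April has 30 days (111 left).
May has 31 days (80 left).
June has 30 days (50 left).
July has 31 days (19 left).
19 days into August → 19 August 2020.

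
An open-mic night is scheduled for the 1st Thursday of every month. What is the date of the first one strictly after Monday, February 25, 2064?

February 2064 starts on a Friday, so its 1st Thursday is February 7, 2064 (6 days in).
That is not after February 25, 2064, so look at March 2064.
March 2064 starts on a Saturday, so its 1st Thursday is March 6, 2064 (5 days in).

March 6, 2064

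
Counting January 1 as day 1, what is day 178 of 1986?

Jun 27, 1986

Jan has 31 days (178 − 31 = 147 remain).
Feb has 28 days (147 − 28 = 119 remain).
Mar has 31 days (119 − 31 = 88 remain).
Apr has 30 days (88 − 30 = 58 remain).
May has 31 days (58 − 31 = 27 remain).
27 into Jun → Jun 27.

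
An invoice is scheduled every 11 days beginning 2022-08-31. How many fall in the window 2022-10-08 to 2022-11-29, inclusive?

5

Occurrences land 11·i days after 2022-08-31 for i = 0, 1, 2, …
2022-10-08 is 38 days after the start; 38 ÷ 11 = 3 remainder 5; since the remainder is 5, round up to i = 4. First occurrence in the window: #5 on 2022-10-14 (4×11 = 44 days in).
2022-11-29 is 90 days after the start; 90 ÷ 11 = 8 remainder 2. Last occurrence in the window: #9 on 2022-11-27.
Occurrences #5 through #9: 5 in total.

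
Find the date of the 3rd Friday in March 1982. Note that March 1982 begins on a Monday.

March 1982 begins on a Monday, so the first Friday is March 5 (4 days later).
The 3rd Friday is 2 weeks later: 5 + 14 = 19.

19 March 1982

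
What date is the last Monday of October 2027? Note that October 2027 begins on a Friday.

2027-10-25

October 2027 begins on a Friday, so the first Monday is October 4 (3 days later).
October 2027 has 31 days. Adding weeks: 4, 11, 18, 25 — the last one ≤ 31 is the 25th.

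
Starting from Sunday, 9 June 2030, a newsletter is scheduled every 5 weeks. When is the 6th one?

1 December 2030

The 6th occurrence is 5 intervals after the first: 5 × 35 = 175 days after 9 June 2030.
June has 30 days — 21 days to the end of June leaves 154.
July has 31 days (123 left).
August has 31 days (92 left).
September has 30 days (62 left).
October has 31 days (31 left).
November has 30 days (1 left).
1 day into December → 1 December 2030.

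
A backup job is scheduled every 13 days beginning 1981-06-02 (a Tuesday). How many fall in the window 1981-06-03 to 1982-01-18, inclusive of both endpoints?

Occurrences land 13·i days after 1981-06-02 for i = 0, 1, 2, …
1981-06-03 is 1 day after the start; 1 ÷ 13 = 0 remainder 1; since the remainder is 1, round up to i = 1. First occurrence in the window: #2 on 1981-06-15 (1×13 = 13 days in).
1982-01-18 is 230 days after the start; 230 ÷ 13 = 17 remainder 9. Last occurrence in the window: #18 on 1982-01-09.
Occurrences #2 through #18: 17 in total.

17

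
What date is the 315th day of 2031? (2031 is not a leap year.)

Nov 11, 2031

Jan has 31 days (315 − 31 = 284 remain).
Feb has 28 days (284 − 28 = 256 remain).
Mar has 31 days (256 − 31 = 225 remain).
Apr has 30 days (225 − 30 = 195 remain).
May has 31 days (195 − 31 = 164 remain).
Jun has 30 days (164 − 30 = 134 remain).
Jul has 31 days (134 − 31 = 103 remain).
Aug has 31 days (103 − 31 = 72 remain).
Sep has 30 days (72 − 30 = 42 remain).
Oct has 31 days (42 − 31 = 11 remain).
11 into Nov → Nov 11.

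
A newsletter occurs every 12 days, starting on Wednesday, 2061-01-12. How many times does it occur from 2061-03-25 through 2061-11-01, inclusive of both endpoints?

19

Occurrences land 12·i days after 2061-01-12 for i = 0, 1, 2, …
2061-03-25 is 72 days after the start; 72 ÷ 12 = 6 remainder 0. First occurrence in the window: #7 on 2061-03-25 (6×12 = 72 days in).
2061-11-01 is 293 days after the start; 293 ÷ 12 = 24 remainder 5. Last occurrence in the window: #25 on 2061-10-27.
Occurrences #7 through #25: 19 in total.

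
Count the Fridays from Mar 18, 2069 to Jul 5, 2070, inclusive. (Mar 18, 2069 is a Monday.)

Mar 18, 2069 is a Monday; the first Friday on or after it is Mar 22, 2069 (4 days later).
From Mar 22, 2069 to Jul 5, 2070: 284 + 186 = 470 days (rest of 2069, to Jul 5, 2070 in 2070).
470 ÷ 7 = 67 full weeks with remainder 1, so 67 more Fridays after the first → 68.

68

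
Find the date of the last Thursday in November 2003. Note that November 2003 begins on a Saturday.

November 27, 2003

November 2003 begins on a Saturday, so the first Thursday is November 6 (5 days later).
November 2003 has 30 days. Adding weeks: 6, 13, 20, 27 — the last one ≤ 30 is the 27th.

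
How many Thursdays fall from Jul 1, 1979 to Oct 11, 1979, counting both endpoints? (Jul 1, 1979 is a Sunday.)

Jul 1, 1979 is a Sunday; the first Thursday on or after it is Jul 5, 1979 (4 days later).
From Jul 5, 1979 to Oct 11, 1979: 26 + 31 + 30 + 11 = 98 days (rest of Jul, Aug, Sep, Oct).
98 ÷ 7 = 14 full weeks with remainder 0, so 14 more Thursdays after the first → 15.

15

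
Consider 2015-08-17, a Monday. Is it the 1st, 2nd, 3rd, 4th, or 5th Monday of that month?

Day 17 falls in week ⌈17/7⌉ of the month.
Days 1–7 hold the 1st Monday, 8–14 the 2nd, 15–21 the 3rd, 22–28 the 4th, 29–31 the 5th.
17 is in the range for the 3rd.

3rd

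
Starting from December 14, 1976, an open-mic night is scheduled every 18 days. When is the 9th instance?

May 7, 1977

The 9th occurrence is 8 intervals after the first: 8 × 18 = 144 days after December 14, 1976.
December has 31 days — 17 days to the end of December leaves 127.
January has 31 days (96 left).
February has 28 days (68 left).
March has 31 days (37 left).
April has 30 days (7 left).
7 days into May → May 7, 1977.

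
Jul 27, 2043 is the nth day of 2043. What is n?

Days in months before Jul: 31 + 28 + 31 + 30 + 31 + 30 = 181.
Plus 27 days into Jul → day 208.

208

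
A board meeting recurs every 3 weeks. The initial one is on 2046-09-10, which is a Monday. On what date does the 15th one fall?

2047-07-01

The 15th occurrence is 14 intervals after the first: 14 × 21 = 294 days after 2046-09-10.
September has 30 days — 20 days to the end of September leaves 274.
October has 31 days (243 left).
November has 30 days (213 left).
December has 31 days (182 left).
January has 31 days (151 left).
February has 28 days (123 left).
March has 31 days (92 left).
April has 30 days (62 left).
May has 31 days (31 left).
June has 30 days (1 left).
1 day into July → 2047-07-01.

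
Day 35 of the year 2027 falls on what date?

Jan has 31 days (35 − 31 = 4 remain).
4 into Feb → Feb 4.

Feb 4, 2027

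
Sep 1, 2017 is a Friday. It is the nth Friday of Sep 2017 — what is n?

1st

Day 1 falls in week ⌈1/7⌉ of the month.
Days 1–7 hold the 1st Friday, 8–14 the 2nd, 15–21 the 3rd, 22–28 the 4th, 29–31 the 5th.
1 is in the range for the 1st.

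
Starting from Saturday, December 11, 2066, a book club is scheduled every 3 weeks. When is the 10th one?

The 10th occurrence is 9 intervals after the first: 9 × 21 = 189 days after December 11, 2066.
December has 31 days — 20 days to the end of December leaves 169.
January has 31 days (138 left).
February has 28 days (110 left).
March has 31 days (79 left).
April has 30 days (49 left).
May has 31 days (18 left).
18 days into June → June 18, 2067.

June 18, 2067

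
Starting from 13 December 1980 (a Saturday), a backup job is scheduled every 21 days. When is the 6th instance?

28 March 1981

The 6th occurrence is 5 intervals after the first: 5 × 21 = 105 days after 13 December 1980.
December has 31 days — 18 days to the end of December leaves 87.
January has 31 days (56 left).
February has 28 days (28 left).
28 days into March → 28 March 1981.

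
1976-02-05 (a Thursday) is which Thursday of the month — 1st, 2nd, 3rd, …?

Day 5 falls in week ⌈5/7⌉ of the month.
Days 1–7 hold the 1st Thursday, 8–14 the 2nd, 15–21 the 3rd, 22–28 the 4th, 29–31 the 5th.
5 is in the range for the 1st.

1st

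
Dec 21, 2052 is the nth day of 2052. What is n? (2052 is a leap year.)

Days in months before Dec: 31 + 29 + 31 + 30 + 31 + 30 + 31 + 31 + 30 + 31 + 30 = 335.
Plus 21 days into Dec → day 356.

356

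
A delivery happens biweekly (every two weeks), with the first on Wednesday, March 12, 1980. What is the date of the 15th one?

The 15th occurrence is 14 intervals after the first: 14 × 14 = 196 days after March 12, 1980.
March has 31 days — 19 days to the end of March leaves 177.
April has 30 days (147 left).
May has 31 days (116 left).
June has 30 days (86 left).
July has 31 days (55 left).
August has 31 days (24 left).
24 days into September → September 24, 1980.

September 24, 1980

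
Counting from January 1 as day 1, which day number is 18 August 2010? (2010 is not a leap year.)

Days in months before August: 31 + 28 + 31 + 30 + 31 + 30 + 31 = 212.
Plus 18 days into August → day 230.

230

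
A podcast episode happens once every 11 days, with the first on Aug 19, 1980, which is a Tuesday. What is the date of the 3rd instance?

The 3rd occurrence is 2 intervals after the first: 2 × 11 = 22 days after Aug 19, 1980.
Aug has 31 days — 12 days to the end of Aug leaves 10.
10 days into Sep → Sep 10, 1980.

Sep 10, 1980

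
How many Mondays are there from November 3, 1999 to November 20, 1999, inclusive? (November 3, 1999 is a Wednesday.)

2

November 3, 1999 is a Wednesday; the first Monday on or after it is November 8, 1999 (5 days later).
From November 8, 1999 to November 20, 1999 is 20 − 8 = 12 days.
12 ÷ 7 = 1 full weeks with remainder 5, so 1 more Mondays after the first → 2.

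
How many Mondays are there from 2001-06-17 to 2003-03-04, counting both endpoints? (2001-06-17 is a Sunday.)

2001-06-17 is a Sunday; the first Monday on or after it is 2001-06-18 (1 day later).
From 2001-06-18 to 2003-03-04: 196 + 365 + 63 = 624 days (rest of 2001, 2002, to 2003-03-04 in 2003).
624 ÷ 7 = 89 full weeks with remainder 1, so 89 more Mondays after the first → 90.

90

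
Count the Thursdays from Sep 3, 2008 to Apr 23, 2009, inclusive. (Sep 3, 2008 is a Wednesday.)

34

Sep 3, 2008 is a Wednesday; the first Thursday on or after it is Sep 4, 2008 (1 day later).
From Sep 4, 2008 to Apr 23, 2009: 26 + 31 + 30 + 31 + 31 + 28 + 31 + 23 = 231 days (rest of Sep, Oct, Nov, Dec, Jan, Feb, Mar, Apr).
231 ÷ 7 = 33 full weeks with remainder 0, so 33 more Thursdays after the first → 34.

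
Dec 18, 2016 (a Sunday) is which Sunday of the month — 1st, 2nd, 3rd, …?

3rd

Day 18 falls in week ⌈18/7⌉ of the month.
Days 1–7 hold the 1st Sunday, 8–14 the 2nd, 15–21 the 3rd, 22–28 the 4th, 29–31 the 5th.
18 is in the range for the 3rd.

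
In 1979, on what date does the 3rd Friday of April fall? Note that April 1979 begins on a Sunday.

1979-04-20

April 1979 begins on a Sunday, so the first Friday is April 6 (5 days later).
The 3rd Friday is 2 weeks later: 6 + 14 = 20.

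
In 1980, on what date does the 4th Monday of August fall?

1980-08-25

August 1980 begins on a Friday, so the first Monday is August 4 (3 days later).
The 4th Monday is 3 weeks later: 4 + 21 = 25.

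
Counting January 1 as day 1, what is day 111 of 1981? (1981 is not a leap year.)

21 April 1981

January has 31 days (111 − 31 = 80 remain).
February has 28 days (80 − 28 = 52 remain).
March has 31 days (52 − 31 = 21 remain).
21 into April → April 21.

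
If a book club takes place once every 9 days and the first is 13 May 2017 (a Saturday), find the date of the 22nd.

The 22nd occurrence is 21 intervals after the first: 21 × 9 = 189 days after 13 May 2017.
May has 31 days — 18 days to the end of May leaves 171.
June has 30 days (141 left).
July has 31 days (110 left).
August has 31 days (79 left).
September has 30 days (49 left).
October has 31 days (18 left).
18 days into November → 18 November 2017.

18 November 2017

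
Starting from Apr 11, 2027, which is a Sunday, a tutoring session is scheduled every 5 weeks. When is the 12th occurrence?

Apr 30, 2028

The 12th occurrence is 11 intervals after the first: 11 × 35 = 385 days after Apr 11, 2027.
Apr has 30 days — 19 days to the end of Apr leaves 366.
May has 31 days (335 left).
Jun has 30 days (305 left).
Jul has 31 days (274 left).
Aug has 31 days (243 left).
Sep has 30 days (213 left).
Oct has 31 days (182 left).
Nov has 30 days (152 left).
Dec has 31 days (121 left).
Jan has 31 days (90 left).
Feb has 29 days (61 left).
Mar has 31 days (30 left).
30 days into Apr → Apr 30, 2028.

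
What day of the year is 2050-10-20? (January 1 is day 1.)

Days in months before October: 31 + 28 + 31 + 30 + 31 + 30 + 31 + 31 + 30 = 273.
Plus 20 days into October → day 293.

293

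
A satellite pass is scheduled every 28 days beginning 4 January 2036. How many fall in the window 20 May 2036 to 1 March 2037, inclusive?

11

Occurrences land 28·i days after 4 January 2036 for i = 0, 1, 2, …
20 May 2036 is 137 days after the start; 137 ÷ 28 = 4 remainder 25; since the remainder is 25, round up to i = 5. First occurrence in the window: #6 on 23 May 2036 (5×28 = 140 days in).
1 March 2037 is 422 days after the start; 422 ÷ 28 = 15 remainder 2. Last occurrence in the window: #16 on 27 February 2037.
Occurrences #6 through #16: 11 in total.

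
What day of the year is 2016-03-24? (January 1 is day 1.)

Days in months before March: 31 + 29 = 60.
Plus 24 days into March → day 84.

84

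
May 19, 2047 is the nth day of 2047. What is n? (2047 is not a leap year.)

139

Days in months before May: 31 + 28 + 31 + 30 = 120.
Plus 19 days into May → day 139.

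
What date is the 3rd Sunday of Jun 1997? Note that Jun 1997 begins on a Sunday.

Jun 15, 1997

Jun 1997 begins on a Sunday, so the first Sunday is Jun 1.
The 3rd Sunday is 2 weeks later: 1 + 14 = 15.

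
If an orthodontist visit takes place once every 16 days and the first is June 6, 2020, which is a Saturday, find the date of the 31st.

The 31st occurrence is 30 intervals after the first: 30 × 16 = 480 days after June 6, 2020.
June has 30 days — 24 days to the end of June leaves 456.
From end of June to end of 2020 is 184 days (272 left).
January has 31 days (241 left).
February has 28 days (213 left).
March has 31 days (182 left).
April has 30 days (152 left).
May has 31 days (121 left).
June has 30 days (91 left).
July has 31 days (60 left).
August has 31 days (29 left).
29 days into September → September 29, 2021.

September 29, 2021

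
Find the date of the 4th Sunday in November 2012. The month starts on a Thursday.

November 25, 2012

November 2012 begins on a Thursday, so the first Sunday is November 4 (3 days later).
The 4th Sunday is 3 weeks later: 4 + 21 = 25.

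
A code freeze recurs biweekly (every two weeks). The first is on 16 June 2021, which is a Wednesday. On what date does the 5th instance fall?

The 5th occurrence is 4 intervals after the first: 4 × 14 = 56 days after 16 June 2021.
June has 30 days — 14 days to the end of June leaves 42.
July has 31 days (11 left).
11 days into August → 11 August 2021.

11 August 2021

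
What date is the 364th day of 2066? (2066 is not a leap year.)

January has 31 days (364 − 31 = 333 remain).
February has 28 days (333 − 28 = 305 remain).
March has 31 days (305 − 31 = 274 remain).
April has 30 days (274 − 30 = 244 remain).
May has 31 days (244 − 31 = 213 remain).
June has 30 days (213 − 30 = 183 remain).
July has 31 days (183 − 31 = 152 remain).
August has 31 days (152 − 31 = 121 remain).
September has 30 days (121 − 30 = 91 remain).
October has 31 days (91 − 31 = 60 remain).
November has 30 days (60 − 30 = 30 remain).
30 into December → December 30.

December 30, 2066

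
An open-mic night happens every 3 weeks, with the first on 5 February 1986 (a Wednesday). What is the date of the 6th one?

The 6th occurrence is 5 intervals after the first: 5 × 21 = 105 days after 5 February 1986.
February has 28 days — 23 days to the end of February leaves 82.
March has 31 days (51 left).
April has 30 days (21 left).
21 days into May → 21 May 1986.

21 May 1986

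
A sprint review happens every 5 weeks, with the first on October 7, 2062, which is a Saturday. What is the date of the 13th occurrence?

December 1, 2063

The 13th occurrence is 12 intervals after the first: 12 × 35 = 420 days after October 7, 2062.
October has 31 days — 24 days to the end of October leaves 396.
November has 30 days (366 left).
December has 31 days (335 left).
January has 31 days (304 left).
February has 28 days (276 left).
March has 31 days (245 left).
April has 30 days (215 left).
May has 31 days (184 left).
June has 30 days (154 left).
July has 31 days (123 left).
August has 31 days (92 left).
September has 30 days (62 left).
October has 31 days (31 left).
November has 30 days (1 left).
1 day into December → December 1, 2063.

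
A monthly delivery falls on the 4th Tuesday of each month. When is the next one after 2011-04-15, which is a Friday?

2011-04-26

April 2011 starts on a Friday; its first Tuesday is the 5th, so the 4th Tuesday is the 26th — 2011-04-26.
2011-04-26 is after 2011-04-15, so that is the next one.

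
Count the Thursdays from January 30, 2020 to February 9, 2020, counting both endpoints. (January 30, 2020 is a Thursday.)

January 30, 2020 is a Thursday; the first Thursday on or after it is January 30, 2020.
From January 30, 2020 to February 9, 2020: 1 + 9 = 10 days (rest of January, February).
10 ÷ 7 = 1 full weeks with remainder 3, so 1 more Thursdays after the first → 2.

2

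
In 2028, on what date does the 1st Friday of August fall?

4 August 2028

August 2028 begins on a Tuesday, so the first Friday is August 4 (3 days later).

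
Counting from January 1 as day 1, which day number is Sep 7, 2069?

Days in months before Sep: 31 + 28 + 31 + 30 + 31 + 30 + 31 + 31 = 243.
Plus 7 days into Sep → day 250.

250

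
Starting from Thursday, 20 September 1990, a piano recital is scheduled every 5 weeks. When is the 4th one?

The 4th occurrence is 3 intervals after the first: 3 × 35 = 105 days after 20 September 1990.
September has 30 days — 10 days to the end of September leaves 95.
October has 31 days (64 left).
November has 30 days (34 left).
December has 31 days (3 left).
3 days into January → 3 January 1991.

3 January 1991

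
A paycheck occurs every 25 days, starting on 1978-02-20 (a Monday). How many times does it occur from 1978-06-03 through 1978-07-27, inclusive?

2

Occurrences land 25·i days after 1978-02-20 for i = 0, 1, 2, …
1978-06-03 is 103 days after the start; 103 ÷ 25 = 4 remainder 3; since the remainder is 3, round up to i = 5. First occurrence in the window: #6 on 1978-06-25 (5×25 = 125 days in).
1978-07-27 is 157 days after the start; 157 ÷ 25 = 6 remainder 7. Last occurrence in the window: #7 on 1978-07-20.
Occurrences #6 through #7: 2 in total.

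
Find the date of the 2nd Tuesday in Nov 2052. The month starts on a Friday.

Nov 2052 begins on a Friday, so the first Tuesday is Nov 5 (4 days later).
The 2nd Tuesday is 1 weeks later: 5 + 7 = 12.

Nov 12, 2052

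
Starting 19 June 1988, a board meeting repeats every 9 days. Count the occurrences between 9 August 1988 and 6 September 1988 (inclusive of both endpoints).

3

Occurrences land 9·i days after 19 June 1988 for i = 0, 1, 2, …
9 August 1988 is 51 days after the start; 51 ÷ 9 = 5 remainder 6; since the remainder is 6, round up to i = 6. First occurrence in the window: #7 on 12 August 1988 (6×9 = 54 days in).
6 September 1988 is 79 days after the start; 79 ÷ 9 = 8 remainder 7. Last occurrence in the window: #9 on 30 August 1988.
Occurrences #7 through #9: 3 in total.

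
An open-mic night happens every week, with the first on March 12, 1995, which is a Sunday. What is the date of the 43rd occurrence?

December 31, 1995

The 43rd occurrence is 42 intervals after the first: 42 × 7 = 294 days after March 12, 1995.
March has 31 days — 19 days to the end of March leaves 275.
April has 30 days (245 left).
May has 31 days (214 left).
June has 30 days (184 left).
July has 31 days (153 left).
August has 31 days (122 left).
September has 30 days (92 left).
October has 31 days (61 left).
November has 30 days (31 left).
31 days into December → December 31, 1995.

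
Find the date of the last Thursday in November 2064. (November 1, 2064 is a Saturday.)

27 November 2064

November 2064 begins on a Saturday, so the first Thursday is November 6 (5 days later).
November 2064 has 30 days. Adding weeks: 6, 13, 20, 27 — the last one ≤ 30 is the 27th.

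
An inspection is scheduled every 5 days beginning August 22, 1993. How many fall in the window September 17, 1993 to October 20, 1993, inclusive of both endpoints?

Occurrences land 5·i days after August 22, 1993 for i = 0, 1, 2, …
September 17, 1993 is 26 days after the start; 26 ÷ 5 = 5 remainder 1; since the remainder is 1, round up to i = 6. First occurrence in the window: #7 on September 21, 1993 (6×5 = 30 days in).
October 20, 1993 is 59 days after the start; 59 ÷ 5 = 11 remainder 4. Last occurrence in the window: #12 on October 16, 1993.
Occurrences #7 through #12: 6 in total.

6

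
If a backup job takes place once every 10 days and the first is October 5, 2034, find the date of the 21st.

April 23, 2035

The 21st occurrence is 20 intervals after the first: 20 × 10 = 200 days after October 5, 2034.
October has 31 days — 26 days to the end of October leaves 174.
November has 30 days (144 left).
December has 31 days (113 left).
January has 31 days (82 left).
February has 28 days (54 left).
March has 31 days (23 left).
23 days into April → April 23, 2035.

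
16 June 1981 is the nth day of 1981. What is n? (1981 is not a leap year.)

167

Days in months before June: 31 + 28 + 31 + 30 + 31 = 151.
Plus 16 days into June → day 167.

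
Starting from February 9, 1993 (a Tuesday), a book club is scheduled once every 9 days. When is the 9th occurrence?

April 22, 1993

The 9th occurrence is 8 intervals after the first: 8 × 9 = 72 days after February 9, 1993.
February has 28 days — 19 days to the end of February leaves 53.
March has 31 days (22 left).
22 days into April → April 22, 1993.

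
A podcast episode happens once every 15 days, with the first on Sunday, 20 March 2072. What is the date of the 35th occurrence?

12 August 2073

The 35th occurrence is 34 intervals after the first: 34 × 15 = 510 days after 20 March 2072.
March has 31 days — 11 days to the end of March leaves 499.
From end of March to end of 2072 is 275 days (224 left).
January has 31 days (193 left).
February has 28 days (165 left).
March has 31 days (134 left).
April has 30 days (104 left).
May has 31 days (73 left).
June has 30 days (43 left).
July has 31 days (12 left).
12 days into August → 12 August 2073.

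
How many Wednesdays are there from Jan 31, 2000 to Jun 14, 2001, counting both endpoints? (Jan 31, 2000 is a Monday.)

72

Jan 31, 2000 is a Monday; the first Wednesday on or after it is Feb 2, 2000 (2 days later).
From Feb 2, 2000 to Jun 14, 2001: 333 + 165 = 498 days (rest of 2000, to Jun 14, 2001 in 2001).
498 ÷ 7 = 71 full weeks with remainder 1, so 71 more Wednesdays after the first → 72.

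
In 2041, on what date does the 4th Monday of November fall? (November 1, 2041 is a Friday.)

November 2041 begins on a Friday, so the first Monday is November 4 (3 days later).
The 4th Monday is 3 weeks later: 4 + 21 = 25.

2041-11-25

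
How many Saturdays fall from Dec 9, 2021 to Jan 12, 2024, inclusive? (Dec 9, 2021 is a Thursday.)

Dec 9, 2021 is a Thursday; the first Saturday on or after it is Dec 11, 2021 (2 days later).
From Dec 11, 2021 to Jan 12, 2024: 20 + 365 + 365 + 12 = 762 days (rest of 2021, 2022, 2023, to Jan 12, 2024 in 2024).
762 ÷ 7 = 108 full weeks with remainder 6, so 108 more Saturdays after the first → 109.

109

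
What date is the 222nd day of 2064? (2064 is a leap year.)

August 9, 2064

January has 31 days (222 − 31 = 191 remain).
February has 29 days (191 − 29 = 162 remain).
March has 31 days (162 − 31 = 131 remain).
April has 30 days (131 − 30 = 101 remain).
May has 31 days (101 − 31 = 70 remain).
June has 30 days (70 − 30 = 40 remain).
July has 31 days (40 − 31 = 9 remain).
9 into August → August 9.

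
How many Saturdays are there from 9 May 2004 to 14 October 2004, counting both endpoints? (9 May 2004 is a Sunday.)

9 May 2004 is a Sunday; the first Saturday on or after it is 15 May 2004 (6 days later).
From 15 May 2004 to 14 October 2004: 16 + 30 + 31 + 31 + 30 + 14 = 152 days (rest of May, June, July, August, September, October).
152 ÷ 7 = 21 full weeks with remainder 5, so 21 more Saturdays after the first → 22.

22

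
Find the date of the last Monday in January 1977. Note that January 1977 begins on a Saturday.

January 1977 begins on a Saturday, so the first Monday is January 3 (2 days later).
January 1977 has 31 days. Adding weeks: 3, 10, 17, 24, 31 — the last one ≤ 31 is the 31st.

1977-01-31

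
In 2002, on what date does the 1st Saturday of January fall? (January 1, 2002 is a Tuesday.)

January 2002 begins on a Tuesday, so the first Saturday is January 5 (4 days later).

January 5, 2002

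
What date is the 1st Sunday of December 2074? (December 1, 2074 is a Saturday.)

December 2074 begins on a Saturday, so the first Sunday is December 2 (1 day later).

December 2, 2074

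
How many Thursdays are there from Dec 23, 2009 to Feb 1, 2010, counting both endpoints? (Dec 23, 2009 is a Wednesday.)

Dec 23, 2009 is a Wednesday; the first Thursday on or after it is Dec 24, 2009 (1 day later).
From Dec 24, 2009 to Feb 1, 2010: 7 + 31 + 1 = 39 days (rest of Dec, Jan, Feb).
39 ÷ 7 = 5 full weeks with remainder 4, so 5 more Thursdays after the first → 6.

6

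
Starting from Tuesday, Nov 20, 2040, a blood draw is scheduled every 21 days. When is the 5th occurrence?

The 5th occurrence is 4 intervals after the first: 4 × 21 = 84 days after Nov 20, 2040.
Nov has 30 days — 10 days to the end of Nov leaves 74.
Dec has 31 days (43 left).
Jan has 31 days (12 left).
12 days into Feb → Feb 12, 2041.

Feb 12, 2041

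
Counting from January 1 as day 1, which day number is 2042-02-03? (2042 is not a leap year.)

34

Days in months before February: 31 = 31.
Plus 3 days into February → day 34.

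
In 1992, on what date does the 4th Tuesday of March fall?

The first Tuesday of March 1992 is March 3.
The 4th Tuesday is 3 weeks later: 3 + 21 = 24.

1992-03-24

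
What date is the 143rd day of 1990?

January has 31 days (143 − 31 = 112 remain).
February has 28 days (112 − 28 = 84 remain).
March has 31 days (84 − 31 = 53 remain).
April has 30 days (53 − 30 = 23 remain).
23 into May → May 23.

1990-05-23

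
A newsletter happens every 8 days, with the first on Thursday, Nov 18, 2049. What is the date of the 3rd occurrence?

Dec 4, 2049

The 3rd occurrence is 2 intervals after the first: 2 × 8 = 16 days after Nov 18, 2049.
Nov has 30 days — 12 days to the end of Nov leaves 4.
4 days into Dec → Dec 4, 2049.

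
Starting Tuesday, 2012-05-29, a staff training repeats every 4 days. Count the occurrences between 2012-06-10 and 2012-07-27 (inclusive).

Occurrences land 4·i days after 2012-05-29 for i = 0, 1, 2, …
2012-06-10 is 12 days after the start; 12 ÷ 4 = 3 remainder 0. First occurrence in the window: #4 on 2012-06-10 (3×4 = 12 days in).
2012-07-27 is 59 days after the start; 59 ÷ 4 = 14 remainder 3. Last occurrence in the window: #15 on 2012-07-24.
Occurrences #4 through #15: 12 in total.

12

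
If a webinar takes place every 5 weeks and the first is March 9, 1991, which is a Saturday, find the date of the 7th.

October 5, 1991

The 7th occurrence is 6 intervals after the first: 6 × 35 = 210 days after March 9, 1991.
March has 31 days — 22 days to the end of March leaves 188.
April has 30 days (158 left).
May has 31 days (127 left).
June has 30 days (97 left).
July has 31 days (66 left).
August has 31 days (35 left).
September has 30 days (5 left).
5 days into October → October 5, 1991.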